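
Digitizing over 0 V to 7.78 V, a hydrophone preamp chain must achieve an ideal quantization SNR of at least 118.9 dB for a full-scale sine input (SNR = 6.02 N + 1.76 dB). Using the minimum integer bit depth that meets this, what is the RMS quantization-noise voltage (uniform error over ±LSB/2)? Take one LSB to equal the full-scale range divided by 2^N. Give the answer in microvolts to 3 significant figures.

2.14 µV

Range is 7.78 V.
6.02 N + 1.76 ≥ 118.9 gives N ≥ 19.458, so the minimum integer is 20.
Step size = 7.78/1048576 V = 7.4196 µV.
σ_q = LSB/√12 = 7.4196 µV/3.4641 = 2.14 µV.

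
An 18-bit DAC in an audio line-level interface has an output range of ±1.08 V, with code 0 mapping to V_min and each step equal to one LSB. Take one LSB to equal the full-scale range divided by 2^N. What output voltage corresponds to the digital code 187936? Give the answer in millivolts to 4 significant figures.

468.5 mV

Full-scale range = 1.08 V − (-1.08 V) = 2.16 V. LSB = 2.16 V / 2^18.
Output = V_min + (187936/262144) × range = -1.08 + 0.716919 × 2.16 V
      = -1.08 V + 1.54854 V = 0.468545 V.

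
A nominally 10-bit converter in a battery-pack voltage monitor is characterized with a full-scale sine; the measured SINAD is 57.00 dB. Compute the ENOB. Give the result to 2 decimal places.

9.18 bits

Inverting SNR = 6.02 N + 1.76: N_eff = (57.00 − 1.76)/6.02 = 9.1761.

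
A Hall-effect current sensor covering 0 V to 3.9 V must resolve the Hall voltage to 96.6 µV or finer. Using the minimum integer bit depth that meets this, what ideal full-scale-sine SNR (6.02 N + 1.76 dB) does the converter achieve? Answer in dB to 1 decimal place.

98.1 dB

Full-scale range = 3.9 V.
Need 2^N ≥ 3.9 V / 96.6 µV = 40370 → N_min = 16.
Ideal SNR at N = 16: 6.02·16 + 1.76 = 98.1 dB.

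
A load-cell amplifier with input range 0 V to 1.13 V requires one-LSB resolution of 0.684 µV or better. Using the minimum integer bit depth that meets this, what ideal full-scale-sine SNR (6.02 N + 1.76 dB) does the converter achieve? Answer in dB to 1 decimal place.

Span = 1.13 V.
1.13 V / 0.684 µV = 1.652e6. Since 2^20 = 1048576 and 2^21 = 2097152, N = 21.
6.02(21) + 1.76 = 128.18 dB.

128.2 dB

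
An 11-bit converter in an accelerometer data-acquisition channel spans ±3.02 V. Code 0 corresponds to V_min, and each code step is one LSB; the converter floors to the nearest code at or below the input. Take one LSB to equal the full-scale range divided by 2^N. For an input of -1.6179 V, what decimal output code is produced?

Full-scale range = 3.02 V − (-3.02 V) = 6.04 V. LSB = 6.04 V / 2^11 ≈ 2.949 mV.
(V_in − V_min) × 2^11/range = (-1.6179 − (-3.02)) × 2048/6.04 = 475.414.
Floor → code = 475.

475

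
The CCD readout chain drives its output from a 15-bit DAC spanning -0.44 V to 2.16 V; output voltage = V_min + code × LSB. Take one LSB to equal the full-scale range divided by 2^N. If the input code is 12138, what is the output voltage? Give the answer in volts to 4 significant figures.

Range = 2.16 − (-0.44) = 2.6 V. LSB = 2.6 V / 2^15.
V_out = -0.44 + 12138 × (2.6/32768) V
      = -0.44 + 0.963098 = 0.523098 V.

0.5231 V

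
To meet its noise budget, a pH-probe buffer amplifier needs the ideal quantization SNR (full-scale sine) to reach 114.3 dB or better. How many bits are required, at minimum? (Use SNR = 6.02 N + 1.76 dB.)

Required N = ⌈(114.3 − 1.76)/6.02⌉ = ⌈18.694⌉ = 19.

19 bits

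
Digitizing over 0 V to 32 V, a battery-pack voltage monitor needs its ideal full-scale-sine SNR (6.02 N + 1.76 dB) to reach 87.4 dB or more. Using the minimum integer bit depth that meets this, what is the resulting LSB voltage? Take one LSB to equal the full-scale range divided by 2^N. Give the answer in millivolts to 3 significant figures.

Span = 32 V.
6.02 N + 1.76 ≥ 87.4 gives N ≥ 14.226, so the minimum integer is 15.
LSB = 32 V / 2^15 = 0.977 mV.

0.977 mV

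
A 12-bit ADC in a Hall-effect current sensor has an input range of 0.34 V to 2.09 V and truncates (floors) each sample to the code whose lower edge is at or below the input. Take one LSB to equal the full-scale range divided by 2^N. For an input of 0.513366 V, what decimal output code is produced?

Span: 2.09 V − (0.34 V) = 1.75 V. LSB = 1.75 V / 2^12 ≈ 427.2 µV.
code = ⌊(V_in − V_min)/LSB⌋ = ⌊(V_in − V_min) × 2^12 / range⌋
     = ⌊(0.513366 − (0.34)) × 4096 / 1.75⌋ = ⌊0.173366 × 4096/1.75⌋
     = ⌊405.776⌋ = 405.

405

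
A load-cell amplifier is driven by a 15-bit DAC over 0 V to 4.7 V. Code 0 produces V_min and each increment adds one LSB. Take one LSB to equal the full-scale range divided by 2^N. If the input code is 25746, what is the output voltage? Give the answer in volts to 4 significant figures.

Span = 4.7 V. LSB = 4.7 V / 2^15.
Output = V_min + (25746/32768) × range = 0 + 0.785706 × 4.7 V
      = 0 + 3.69282 = 3.69282 V.

3.693 V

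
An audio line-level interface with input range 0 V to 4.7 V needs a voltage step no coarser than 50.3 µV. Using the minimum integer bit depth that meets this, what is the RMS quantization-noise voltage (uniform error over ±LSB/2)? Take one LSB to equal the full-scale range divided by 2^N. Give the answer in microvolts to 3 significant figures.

Span = 4.7 V.
Need 2^N ≥ 4.7 V / 50.3 µV = 93440 → N_min = 17.
LSB = 4.7 V ÷ 2^17 = 4.7/131072 V = 35.858 µV.
V_rms = LSB/√12 = 10.4 µV.

10.4 µV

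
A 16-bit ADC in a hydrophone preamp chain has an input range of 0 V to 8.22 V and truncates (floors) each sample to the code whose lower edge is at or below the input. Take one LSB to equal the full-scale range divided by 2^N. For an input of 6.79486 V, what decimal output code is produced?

54173

Span = 8.22 V. LSB = 8.22 V / 2^16 ≈ 125.4 µV.
(V_in − V_min) × 2^16/range = (6.79486 − (0)) × 65536/8.22 = 54173.716.
Floor → code = 54173.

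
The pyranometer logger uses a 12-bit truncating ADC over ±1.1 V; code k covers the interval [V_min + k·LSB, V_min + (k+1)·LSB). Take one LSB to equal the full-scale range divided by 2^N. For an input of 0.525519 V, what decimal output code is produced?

Span: 1.1 V − (-1.1 V) = 2.2 V. LSB = 2.2 V / 2^12 ≈ 0.5371 mV.
(V_in − V_min) × 2^12/range = (0.525519 − (-1.1)) × 4096/2.2 = 3026.421.
Floor → code = 3026.

3026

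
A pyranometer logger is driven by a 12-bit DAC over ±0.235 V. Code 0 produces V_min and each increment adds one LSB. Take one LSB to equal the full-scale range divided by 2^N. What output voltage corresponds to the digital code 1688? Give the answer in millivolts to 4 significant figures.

-41.31 mV

Span: 0.235 V − (-0.235 V) = 0.47 V. LSB = 0.47 V / 2^12.
Output = V_min + (1688/4096) × range = -0.235 + 0.412109 × 0.47 V
      = -0.235 V + 0.193691 V = -0.0413086 V.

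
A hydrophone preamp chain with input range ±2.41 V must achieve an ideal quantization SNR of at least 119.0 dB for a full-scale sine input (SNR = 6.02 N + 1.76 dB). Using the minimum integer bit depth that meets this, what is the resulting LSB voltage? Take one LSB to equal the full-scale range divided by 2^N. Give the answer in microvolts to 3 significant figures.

The full-scale span is 2.41 − (-2.41) = 4.82 V.
6.02 N + 1.76 ≥ 119.0 gives N ≥ 19.475, so the minimum integer is 20.
LSB = 4.82 V / 2^20 = 4.60 µV.

4.60 µV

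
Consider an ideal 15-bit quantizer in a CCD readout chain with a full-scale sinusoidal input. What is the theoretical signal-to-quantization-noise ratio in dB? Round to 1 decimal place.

6.02(15) + 1.76 = 90.30 + 1.76 = 92.06 dB.

92.1 dB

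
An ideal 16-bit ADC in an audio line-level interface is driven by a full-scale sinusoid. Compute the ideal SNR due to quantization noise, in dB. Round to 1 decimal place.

SNR = 6.02·16 + 1.76 = 98.08 dB.

98.1 dB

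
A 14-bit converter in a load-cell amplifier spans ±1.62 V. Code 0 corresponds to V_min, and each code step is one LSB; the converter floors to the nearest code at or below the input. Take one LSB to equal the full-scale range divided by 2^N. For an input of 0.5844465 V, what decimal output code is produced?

11147

The full-scale span is 1.62 − (-1.62) = 3.24 V. LSB = 3.24 V / 2^14 ≈ 197.8 µV.
(V_in − V_min) × 2^14/range = (0.5844465 − (-1.62)) × 16384/3.24 = 11147.423.
Floor → code = 11147.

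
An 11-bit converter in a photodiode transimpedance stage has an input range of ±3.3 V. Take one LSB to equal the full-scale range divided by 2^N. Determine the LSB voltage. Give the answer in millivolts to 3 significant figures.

3.22 mV

Range = 3.3 − (-3.3) = 6.6 V.
Number of codes = 2^11 = 2048.
Step size = 6.6/2048 V = 3.22 mV.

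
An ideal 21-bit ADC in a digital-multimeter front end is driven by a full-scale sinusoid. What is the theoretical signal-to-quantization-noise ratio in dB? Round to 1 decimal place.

128.2 dB

SNR = 6.02·21 + 1.76 = 128.18 dB.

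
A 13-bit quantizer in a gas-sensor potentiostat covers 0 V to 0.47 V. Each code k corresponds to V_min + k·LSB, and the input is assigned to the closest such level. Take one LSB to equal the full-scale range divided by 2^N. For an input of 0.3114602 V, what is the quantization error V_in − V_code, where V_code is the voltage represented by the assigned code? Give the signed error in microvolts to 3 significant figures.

Range is 0.47 V. LSB = 0.47 V / 2^13 ≈ 57.37 µV.
(0.3114602 − (0)) / LSB = 0.3114602 × 8192/0.47 = 5428.6850. Nearest integer: k = 5429.
Reconstructed level: 0 + 5429 × 0.47/8192 V = 0.3114782715 V.
Error = V_in − V_code = 0.3114602 − (0.3114782715) = −18.1 µV.

−18.1 µV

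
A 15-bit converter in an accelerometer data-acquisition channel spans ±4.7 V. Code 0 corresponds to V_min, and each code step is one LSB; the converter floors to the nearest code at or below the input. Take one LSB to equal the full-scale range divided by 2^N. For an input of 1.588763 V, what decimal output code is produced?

21922

Range = 4.7 − (-4.7) = 9.4 V. LSB = 9.4 V / 2^15 ≈ 286.9 µV.
V_in − V_min = 1.588763 − (-4.7) = 6.288763 V.
Divide by LSB: 6.288763 × 32768/9.4 = 21922.3602.
Truncating gives code 21922.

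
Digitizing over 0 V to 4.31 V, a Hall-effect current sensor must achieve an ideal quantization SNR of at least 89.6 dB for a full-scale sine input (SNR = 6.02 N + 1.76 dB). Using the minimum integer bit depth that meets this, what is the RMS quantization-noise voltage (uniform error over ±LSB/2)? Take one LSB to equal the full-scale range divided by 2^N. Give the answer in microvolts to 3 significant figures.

Full-scale range = 4.31 V.
Solving 6.02 N ≥ 89.6 − 1.76: N ≥ 14.591. Round up → N = 15.
One LSB is 4.31 V / 32768 = 131.53 µV.
RMS noise = LSB/√12 = 38.0 µV.

38.0 µV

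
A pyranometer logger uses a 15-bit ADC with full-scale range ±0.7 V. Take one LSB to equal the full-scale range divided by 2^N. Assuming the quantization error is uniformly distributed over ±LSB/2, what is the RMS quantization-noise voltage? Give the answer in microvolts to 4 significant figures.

12.33 µV

The full-scale span is 0.7 − (-0.7) = 1.4 V.
LSB = 1.4 V / 2^15 = 42.7246 µV.
For a uniform distribution on [−LSB/2, +LSB/2], V_rms = LSB/√12 = 42.7246 µV/3.4641 = 12.33 µV.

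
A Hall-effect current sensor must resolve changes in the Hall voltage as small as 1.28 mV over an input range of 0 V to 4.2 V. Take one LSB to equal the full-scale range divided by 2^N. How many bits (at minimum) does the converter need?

V_FS = 4.2 V.
Levels needed ≥ 4.2/1.28 mV = 3281. 2^12 = 4096 suffices, so N_min = 12.

12 bits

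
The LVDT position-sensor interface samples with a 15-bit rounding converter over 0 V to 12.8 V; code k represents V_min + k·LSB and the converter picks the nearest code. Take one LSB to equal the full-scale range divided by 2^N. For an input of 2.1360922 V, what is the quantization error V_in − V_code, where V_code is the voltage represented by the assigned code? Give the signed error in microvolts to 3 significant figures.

Range is 12.8 V. LSB = 12.8 V / 2^15 ≈ 390.6 µV.
(V_in − V_min)/LSB = (2.1360922 − (0)) × 32768/12.8 = 5468.3960 → nearest code k = 5468.
Reconstructed level: 0 + 5468 × 12.8/32768 V = 2.1359375000 V.
Error = V_in − V_code = 2.1360922 − (2.1359375000) = +155 µV.

+155 µV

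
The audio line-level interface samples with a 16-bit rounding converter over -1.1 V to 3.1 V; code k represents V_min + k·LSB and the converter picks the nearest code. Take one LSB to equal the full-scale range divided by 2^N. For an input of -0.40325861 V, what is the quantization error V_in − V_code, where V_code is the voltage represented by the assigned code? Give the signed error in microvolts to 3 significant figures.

Range = 3.1 − (-1.1) = 4.2 V. LSB = 4.2 V / 2^16 ≈ 64.09 µV.
Position in LSBs: (-0.40325861 − (-1.1)) × 65536/4.2 = 10871.8199; rounding gives k = 10872.
Reconstructed level: -1.1 + 10872 × 4.2/65536 V = -0.40324707031 V.
Error = V_in − V_code = -0.40325861 − (-0.40324707031) = −11.5 µV.

−11.5 µV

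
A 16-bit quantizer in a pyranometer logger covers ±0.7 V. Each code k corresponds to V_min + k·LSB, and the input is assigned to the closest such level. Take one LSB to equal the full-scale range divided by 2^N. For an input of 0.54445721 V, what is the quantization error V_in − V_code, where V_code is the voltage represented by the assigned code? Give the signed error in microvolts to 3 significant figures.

The full-scale span is 0.7 − (-0.7) = 1.4 V. LSB = 1.4 V / 2^16 ≈ 21.36 µV.
(0.54445721 − (-0.7)) / LSB = 1.24445721 × 65536/1.4 = 58254.8198. Nearest integer: k = 58255.
Reconstructed level: -0.7 + 58255 × 1.4/65536 V = 0.54446105957 V.
Error = V_in − V_code = 0.54445721 − (0.54446105957) = −3.85 µV.

−3.85 µV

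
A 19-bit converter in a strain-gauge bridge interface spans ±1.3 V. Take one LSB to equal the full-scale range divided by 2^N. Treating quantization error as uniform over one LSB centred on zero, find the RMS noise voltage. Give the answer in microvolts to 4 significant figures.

Full-scale range = 1.3 V − (-1.3 V) = 2.6 V.
LSB = 2.6 V / 2^19 = 4.95911 µV.
RMS of a uniform error over width LSB is LSB/√12 = 1.432 µV.

1.432 µV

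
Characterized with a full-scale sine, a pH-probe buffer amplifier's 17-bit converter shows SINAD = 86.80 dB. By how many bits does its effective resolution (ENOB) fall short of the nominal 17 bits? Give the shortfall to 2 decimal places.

ENOB = (SINAD − 1.76)/6.02 = (86.80 − 1.76)/6.02 = 14.1262 bits.
Lost resolution: 17 − 14.1262 = 2.8738 bits.

2.87 bits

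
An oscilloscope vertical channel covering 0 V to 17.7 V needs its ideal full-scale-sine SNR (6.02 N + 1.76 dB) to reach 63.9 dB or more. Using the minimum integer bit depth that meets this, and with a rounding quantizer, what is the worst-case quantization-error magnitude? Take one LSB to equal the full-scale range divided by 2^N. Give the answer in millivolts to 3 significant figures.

Range is 17.7 V.
Required N = ⌈(63.9 − 1.76)/6.02⌉ = ⌈10.322⌉ = 11.
LSB = 17.7 V ÷ 2^11 = 17.7/2048 V = 8.6426 mV.
|e|_max = LSB/2 = 4.32 mV.

4.32 mV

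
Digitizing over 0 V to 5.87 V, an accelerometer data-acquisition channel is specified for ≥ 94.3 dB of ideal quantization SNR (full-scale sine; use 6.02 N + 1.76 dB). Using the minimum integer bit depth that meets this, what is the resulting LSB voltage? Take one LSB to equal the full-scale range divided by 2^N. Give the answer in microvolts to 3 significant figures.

Span = 5.87 V.
Solving 6.02 N ≥ 94.3 − 1.76: N ≥ 15.372. Round up → N = 16.
LSB = 5.87 V / 2^16 = 89.6 µV.

89.6 µV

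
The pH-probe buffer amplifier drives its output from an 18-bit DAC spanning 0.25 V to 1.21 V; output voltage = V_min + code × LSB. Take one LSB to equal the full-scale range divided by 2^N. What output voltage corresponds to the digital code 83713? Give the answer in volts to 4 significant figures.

0.5566 V

Full-scale range = 1.21 V − (0.25 V) = 0.96 V. LSB = 0.96 V / 2^18.
V_out = V_min + code × LSB = 0.25 V + 83713 × 0.96 V / 262144
      = 0.25 + 0.306566 = 0.556566 V.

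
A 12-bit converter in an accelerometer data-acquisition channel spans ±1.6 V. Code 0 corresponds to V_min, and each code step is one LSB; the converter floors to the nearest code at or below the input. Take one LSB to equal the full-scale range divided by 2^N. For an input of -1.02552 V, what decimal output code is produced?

Span: 1.6 V − (-1.6 V) = 3.2 V. LSB = 3.2 V / 2^12 ≈ 0.7812 mV.
(V_in − V_min) × 2^12/range = (-1.02552 − (-1.6)) × 4096/3.2 = 735.334.
Floor → code = 735.

735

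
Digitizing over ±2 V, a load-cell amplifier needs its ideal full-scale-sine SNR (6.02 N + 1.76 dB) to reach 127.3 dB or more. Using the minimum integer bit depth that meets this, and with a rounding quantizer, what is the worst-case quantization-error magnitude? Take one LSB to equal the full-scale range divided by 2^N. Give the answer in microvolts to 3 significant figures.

Span: 2 V − (-2 V) = 4 V.
Required N = ⌈(127.3 − 1.76)/6.02⌉ = ⌈20.854⌉ = 21.
LSB = 4 V / 2^21 = 1.9073 µV.
Max error for round-to-nearest is LSB/2 = 0.954 µV.

0.954 µV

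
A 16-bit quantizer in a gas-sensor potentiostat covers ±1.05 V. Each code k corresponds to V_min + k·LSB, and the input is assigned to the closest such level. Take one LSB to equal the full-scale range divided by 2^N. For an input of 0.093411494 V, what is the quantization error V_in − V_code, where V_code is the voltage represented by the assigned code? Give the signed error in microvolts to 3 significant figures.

Range = 1.05 − (-1.05) = 2.1 V. LSB = 2.1 V / 2^16 ≈ 32.04 µV.
Position in LSBs: (0.093411494 − (-1.05)) × 65536/2.1 = 35683.1503; rounding gives k = 35683.
V_code = -1.05 + (35683/65536) × 2.1 = 0.093406677246 V.
e = 0.093411494 − (0.093406677246) = +4.82 µV.

+4.82 µV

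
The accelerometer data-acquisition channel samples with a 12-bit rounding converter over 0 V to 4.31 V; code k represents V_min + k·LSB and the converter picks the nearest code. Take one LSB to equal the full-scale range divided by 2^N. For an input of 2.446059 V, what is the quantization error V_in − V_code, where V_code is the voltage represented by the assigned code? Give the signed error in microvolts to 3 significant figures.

Span = 4.31 V. LSB = 4.31 V / 2^12 ≈ 1.052 mV.
(V_in − V_min)/LSB = (2.446059 − (0)) × 4096/4.31 = 2324.6073 → nearest code k = 2325.
Reconstructed level: 0 + 2325 × 4.31/4096 V = 2.446472168 V.
e = 2.446059 − (2.446472168) = −413 µV.

−413 µV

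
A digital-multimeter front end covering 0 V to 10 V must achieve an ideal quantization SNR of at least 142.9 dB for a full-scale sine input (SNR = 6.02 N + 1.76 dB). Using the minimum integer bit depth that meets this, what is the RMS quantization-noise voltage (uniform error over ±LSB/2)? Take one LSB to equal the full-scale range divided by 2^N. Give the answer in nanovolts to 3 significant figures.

Full-scale range = 10 V.
Solving 6.02 N ≥ 142.9 − 1.76: N ≥ 23.445. Round up → N = 24.
One LSB is 10 V / 16777216 = 0.59605 µV.
RMS noise = LSB/√12 = 172 nV.

172 nV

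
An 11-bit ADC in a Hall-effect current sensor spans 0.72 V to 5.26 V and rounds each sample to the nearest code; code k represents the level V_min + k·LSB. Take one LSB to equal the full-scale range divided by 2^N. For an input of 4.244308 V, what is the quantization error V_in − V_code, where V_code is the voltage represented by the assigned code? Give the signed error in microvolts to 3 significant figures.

−399 µV

Span: 5.26 V − (0.72 V) = 4.54 V. LSB = 4.54 V / 2^11 ≈ 2.217 mV.
Position in LSBs: (4.244308 − (0.72)) × 2048/4.54 = 1589.8200; rounding gives k = 1590.
V_code = 0.72 + (1590/2048) × 4.54 = 4.244707031 V.
e = 4.244308 − (4.244707031) = −399 µV.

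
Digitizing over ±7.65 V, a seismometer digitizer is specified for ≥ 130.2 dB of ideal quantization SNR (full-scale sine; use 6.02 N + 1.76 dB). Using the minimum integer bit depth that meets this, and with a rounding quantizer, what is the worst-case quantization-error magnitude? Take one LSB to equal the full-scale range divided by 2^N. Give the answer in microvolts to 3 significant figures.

1.82 µV

Full-scale range = 7.65 V − (-7.65 V) = 15.3 V.
Solving 6.02 N ≥ 130.2 − 1.76: N ≥ 21.336. Round up → N = 22.
LSB = 15.3 V ÷ 2^22 = 15.3/4194304 V = 3.6478 µV.
Max error for round-to-nearest is LSB/2 = 1.82 µV.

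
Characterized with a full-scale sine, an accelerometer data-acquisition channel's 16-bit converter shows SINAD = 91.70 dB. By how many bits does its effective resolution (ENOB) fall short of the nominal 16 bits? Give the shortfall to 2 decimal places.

Effective bits = (91.70 − 1.76)/6.02 = 14.9402.
Shortfall = 16 − 14.9402 = 1.0598 bits.

1.06 bits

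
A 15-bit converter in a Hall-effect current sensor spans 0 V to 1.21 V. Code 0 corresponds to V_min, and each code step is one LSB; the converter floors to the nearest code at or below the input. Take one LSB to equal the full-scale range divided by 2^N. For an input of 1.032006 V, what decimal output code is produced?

27947

V_FS = 1.21 V. LSB = 1.21 V / 2^15 ≈ 36.93 µV.
V_in − V_min = 1.032006 − (0) = 1.032006 V.
Divide by LSB: 1.032006 × 32768/1.21 = 27947.7460.
Truncating gives code 27947.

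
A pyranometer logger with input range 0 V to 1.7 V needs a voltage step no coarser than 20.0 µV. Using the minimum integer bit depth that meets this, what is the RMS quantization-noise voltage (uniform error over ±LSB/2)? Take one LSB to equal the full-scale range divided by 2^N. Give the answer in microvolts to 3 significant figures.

3.74 µV

V_FS = 1.7 V.
Levels needed ≥ 1.7/20.0 µV = 85000. 2^17 = 131072 suffices, so N_min = 17.
One LSB is 1.7 V / 131072 = 12.970 µV.
RMS noise = LSB/√12 = 3.74 µV.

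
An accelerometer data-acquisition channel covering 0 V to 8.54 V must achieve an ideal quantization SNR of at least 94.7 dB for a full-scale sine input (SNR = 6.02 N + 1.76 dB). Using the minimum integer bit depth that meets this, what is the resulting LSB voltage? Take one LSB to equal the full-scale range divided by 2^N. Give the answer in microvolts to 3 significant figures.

Full-scale range = 8.54 V.
Solving 6.02 N ≥ 94.7 − 1.76: N ≥ 15.439. Round up → N = 16.
Step size = 8.54/65536 V = 130 µV.

130 µV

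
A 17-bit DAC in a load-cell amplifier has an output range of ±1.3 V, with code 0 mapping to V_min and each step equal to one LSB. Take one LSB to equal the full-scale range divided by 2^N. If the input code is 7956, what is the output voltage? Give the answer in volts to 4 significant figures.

Range = 1.3 − (-1.3) = 2.6 V. LSB = 2.6 V / 2^17.
Output = V_min + (7956/131072) × range = -1.3 + 0.0606995 × 2.6 V
      = -1.3 V + 0.157819 V = -1.14218 V.

-1.142 V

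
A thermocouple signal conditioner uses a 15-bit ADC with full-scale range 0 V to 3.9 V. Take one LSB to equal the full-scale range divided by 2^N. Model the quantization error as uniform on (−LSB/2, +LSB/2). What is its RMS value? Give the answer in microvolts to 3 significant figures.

34.4 µV

Span = 3.9 V.
One LSB is 3.9 V / 32768 = 119.02 µV.
RMS of a uniform error over width LSB is LSB/√12 = 34.4 µV.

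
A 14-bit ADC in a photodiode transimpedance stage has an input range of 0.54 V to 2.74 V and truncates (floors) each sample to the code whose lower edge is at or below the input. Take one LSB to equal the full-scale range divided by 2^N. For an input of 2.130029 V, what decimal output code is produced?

11841

Range = 2.74 − (0.54) = 2.2 V. LSB = 2.2 V / 2^14 ≈ 134.3 µV.
V_in − V_min = 2.130029 − (0.54) = 1.590029 V.
Divide by LSB: 1.590029 × 16384/2.2 = 11841.3796.
Truncating gives code 11841.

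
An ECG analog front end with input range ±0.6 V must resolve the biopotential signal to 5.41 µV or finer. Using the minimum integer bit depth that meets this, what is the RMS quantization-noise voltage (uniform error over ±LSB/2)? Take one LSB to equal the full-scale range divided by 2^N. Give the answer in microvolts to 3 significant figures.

The full-scale span is 0.6 − (-0.6) = 1.2 V.
Need 2^N ≥ 1.2 V / 5.41 µV = 221800 → N_min = 18.
LSB = 1.2 V ÷ 2^18 = 1.2/262144 V = 4.5776 µV.
RMS noise = LSB/√12 = 1.32 µV.

1.32 µV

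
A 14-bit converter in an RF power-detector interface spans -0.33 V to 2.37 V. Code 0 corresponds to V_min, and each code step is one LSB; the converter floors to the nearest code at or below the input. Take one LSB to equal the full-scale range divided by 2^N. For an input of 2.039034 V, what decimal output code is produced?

Range = 2.37 − (-0.33) = 2.7 V. LSB = 2.7 V / 2^14 ≈ 164.8 µV.
V_in − V_min = 2.039034 − (-0.33) = 2.369034 V.
Divide by LSB: 2.369034 × 16384/2.7 = 14375.6493.
Truncating gives code 14375.

14375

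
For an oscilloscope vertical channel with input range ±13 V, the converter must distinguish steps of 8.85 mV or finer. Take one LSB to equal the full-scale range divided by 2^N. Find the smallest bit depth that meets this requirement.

Full-scale range = 13 V − (-13 V) = 26 V.
Levels needed ≥ 26/8.85 mV = 2938. 2^12 = 4096 suffices, so N_min = 12.

12 bits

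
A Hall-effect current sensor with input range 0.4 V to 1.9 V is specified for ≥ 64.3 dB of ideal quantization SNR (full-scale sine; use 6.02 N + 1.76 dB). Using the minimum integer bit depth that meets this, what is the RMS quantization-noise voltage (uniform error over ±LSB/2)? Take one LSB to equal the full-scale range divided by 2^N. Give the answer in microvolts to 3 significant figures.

The full-scale span is 1.9 − (0.4) = 1.5 V.
6.02 N + 1.76 ≥ 64.3 gives N ≥ 10.389, so the minimum integer is 11.
Step size = 1.5/2048 V = 0.73242 mV.
σ_q = LSB/√12 = 0.73242 mV/3.4641 = 211 µV.

211 µV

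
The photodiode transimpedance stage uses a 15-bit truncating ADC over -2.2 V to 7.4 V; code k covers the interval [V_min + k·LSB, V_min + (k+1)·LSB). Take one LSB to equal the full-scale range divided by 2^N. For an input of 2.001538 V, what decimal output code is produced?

Span: 7.4 V − (-2.2 V) = 9.6 V. LSB = 9.6 V / 2^15 ≈ 293.0 µV.
(V_in − V_min) × 2^15/range = (2.001538 − (-2.2)) × 32768/9.6 = 14341.250.
Floor → code = 14341.

14341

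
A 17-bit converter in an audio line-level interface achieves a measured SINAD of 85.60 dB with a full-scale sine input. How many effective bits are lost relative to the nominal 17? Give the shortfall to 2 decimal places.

3.07 bits

Effective bits = (85.60 − 1.76)/6.02 = 13.9269.
Lost resolution: 17 − 13.9269 = 3.0731 bits.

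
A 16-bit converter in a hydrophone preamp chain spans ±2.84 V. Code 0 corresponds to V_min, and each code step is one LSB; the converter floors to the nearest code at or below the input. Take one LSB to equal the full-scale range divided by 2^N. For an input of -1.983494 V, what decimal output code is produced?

9882

Span: 2.84 V − (-2.84 V) = 5.68 V. LSB = 5.68 V / 2^16 ≈ 86.67 µV.
code = ⌊(V_in − V_min)/LSB⌋ = ⌊(V_in − V_min) × 2^16 / range⌋
     = ⌊(-1.983494 − (-2.84)) × 65536 / 5.68⌋ = ⌊0.856506 × 65536/5.68⌋
     = ⌊9882.390⌋ = 9882.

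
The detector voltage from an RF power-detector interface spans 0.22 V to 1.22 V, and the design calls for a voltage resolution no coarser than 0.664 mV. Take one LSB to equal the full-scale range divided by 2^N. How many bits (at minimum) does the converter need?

Full-scale range = 1.22 V − (0.22 V) = 1 V.
Required number of levels: 1/0.664 mV = 1506.0; smallest N with 2^N ≥ that is 11.

11 bits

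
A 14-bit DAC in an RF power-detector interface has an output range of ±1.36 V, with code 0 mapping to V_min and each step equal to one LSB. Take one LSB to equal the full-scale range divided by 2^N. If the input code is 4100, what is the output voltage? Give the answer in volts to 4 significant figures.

Full-scale range = 1.36 V − (-1.36 V) = 2.72 V. LSB = 2.72 V / 2^14.
V_out = V_min + code × LSB = -1.36 V + 4100 × 2.72 V / 16384
      = -1.36 V + 0.680664 V = -0.679336 V.

-0.6793 V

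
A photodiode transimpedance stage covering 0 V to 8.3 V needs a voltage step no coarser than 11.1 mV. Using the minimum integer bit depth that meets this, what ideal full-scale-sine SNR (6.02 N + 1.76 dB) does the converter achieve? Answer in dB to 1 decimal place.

62.0 dB

Range is 8.3 V.
8.3 V / 11.1 mV = 747.7. Since 2^9 = 512 and 2^10 = 1024, N = 10.
SNR = 6.02 × 10 + 1.76 = 61.96 dB.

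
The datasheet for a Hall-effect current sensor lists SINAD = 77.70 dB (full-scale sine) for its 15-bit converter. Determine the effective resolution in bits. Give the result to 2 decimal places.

12.61 bits

Inverting SNR = 6.02 N + 1.76: N_eff = (77.70 − 1.76)/6.02 = 12.6146.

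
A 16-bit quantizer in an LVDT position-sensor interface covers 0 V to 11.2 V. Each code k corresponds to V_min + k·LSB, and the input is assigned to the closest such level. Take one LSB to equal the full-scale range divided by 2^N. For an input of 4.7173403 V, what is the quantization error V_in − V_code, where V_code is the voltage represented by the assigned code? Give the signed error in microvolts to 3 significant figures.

+30.7 µV

Full-scale range = 11.2 V. LSB = 11.2 V / 2^16 ≈ 170.9 µV.
(V_in − V_min)/LSB = (4.7173403 − (0)) × 65536/11.2 = 27603.1798 → nearest code k = 27603.
V_code = V_min + k × range/2^16 = 0 + 27603 × 11.2/65536 = 4.7173095703 V.
Error = V_in − V_code = 4.7173403 − (4.7173095703) = +30.7 µV.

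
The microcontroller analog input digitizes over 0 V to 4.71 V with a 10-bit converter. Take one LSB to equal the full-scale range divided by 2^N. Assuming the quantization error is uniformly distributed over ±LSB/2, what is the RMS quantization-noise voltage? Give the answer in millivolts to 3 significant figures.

Full-scale range = 4.71 V.
Step size = 4.71/1024 V = 4.5996 mV.
RMS of a uniform error over width LSB is LSB/√12 = 1.33 mV.

1.33 mV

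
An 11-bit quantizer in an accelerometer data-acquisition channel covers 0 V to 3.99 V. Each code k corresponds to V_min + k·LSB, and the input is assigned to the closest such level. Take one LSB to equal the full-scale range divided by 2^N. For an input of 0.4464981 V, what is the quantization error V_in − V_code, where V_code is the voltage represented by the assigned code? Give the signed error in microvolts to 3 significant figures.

Span = 3.99 V. LSB = 3.99 V / 2^11 ≈ 1.948 mV.
(0.4464981 − (0)) / LSB = 0.4464981 × 2048/3.99 = 229.1800. Nearest integer: k = 229.
Reconstructed level: 0 + 229 × 3.99/2048 V = 0.4461474609 V.
e = 0.4464981 − (0.4461474609) = +351 µV.

+351 µV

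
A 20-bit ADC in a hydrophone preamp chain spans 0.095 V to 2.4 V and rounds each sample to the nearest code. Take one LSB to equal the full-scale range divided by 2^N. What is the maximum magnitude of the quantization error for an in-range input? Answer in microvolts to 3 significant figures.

Span: 2.4 V − (0.095 V) = 2.305 V.
Step size = 2.305/1048576 V = 2.1982 µV.
A rounding quantizer has |error| ≤ LSB/2 = 1.10 µV.

1.10 µV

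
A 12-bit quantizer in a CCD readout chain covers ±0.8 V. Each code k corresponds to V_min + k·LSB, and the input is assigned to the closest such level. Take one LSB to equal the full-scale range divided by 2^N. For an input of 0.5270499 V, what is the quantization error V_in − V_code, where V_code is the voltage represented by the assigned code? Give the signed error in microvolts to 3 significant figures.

+96.8 µV

The full-scale span is 0.8 − (-0.8) = 1.6 V. LSB = 1.6 V / 2^12 ≈ 390.6 µV.
(V_in − V_min)/LSB = (0.5270499 − (-0.8)) × 4096/1.6 = 3397.2477 → nearest code k = 3397.
V_code = V_min + k × range/2^12 = -0.8 + 3397 × 1.6/4096 = 0.5269531250 V.
e = 0.5270499 − (0.5269531250) = +96.8 µV.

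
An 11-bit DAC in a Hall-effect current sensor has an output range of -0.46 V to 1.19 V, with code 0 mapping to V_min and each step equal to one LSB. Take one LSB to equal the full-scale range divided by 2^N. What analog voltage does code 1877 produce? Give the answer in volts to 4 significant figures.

The full-scale span is 1.19 − (-0.46) = 1.65 V. LSB = 1.65 V / 2^11.
V_out = -0.46 + 1877 × (1.65/2048) V
      = -0.46 V + 1.51223 V = 1.05223 V.

1.052 V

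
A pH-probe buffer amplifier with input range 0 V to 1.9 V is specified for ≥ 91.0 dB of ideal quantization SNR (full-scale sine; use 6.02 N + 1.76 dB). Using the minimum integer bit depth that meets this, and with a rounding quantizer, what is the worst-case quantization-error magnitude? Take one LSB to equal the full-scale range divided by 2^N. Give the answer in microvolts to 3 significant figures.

29.0 µV

Range is 1.9 V.
6.02 N + 1.76 ≥ 91.0 gives N ≥ 14.824, so the minimum integer is 15.
Step size = 1.9/32768 V = 57.983 µV.
Max error for round-to-nearest is LSB/2 = 29.0 µV.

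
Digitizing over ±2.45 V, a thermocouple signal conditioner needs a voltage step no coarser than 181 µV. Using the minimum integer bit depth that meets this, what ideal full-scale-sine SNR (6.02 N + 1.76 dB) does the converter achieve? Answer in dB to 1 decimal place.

92.1 dB

Full-scale range = 2.45 V − (-2.45 V) = 4.9 V.
Levels needed ≥ 4.9/181 µV = 27070. 2^15 = 32768 suffices, so N_min = 15.
Ideal SNR at N = 15: 6.02·15 + 1.76 = 92.1 dB.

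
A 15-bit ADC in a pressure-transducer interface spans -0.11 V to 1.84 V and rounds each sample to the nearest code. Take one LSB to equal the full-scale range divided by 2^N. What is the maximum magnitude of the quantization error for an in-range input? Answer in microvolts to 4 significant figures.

29.75 µV

Range = 1.84 − (-0.11) = 1.95 V.
LSB = 1.95 V / 2^15 = 59.5093 µV.
|e|_max = LSB/2 = 29.75 µV.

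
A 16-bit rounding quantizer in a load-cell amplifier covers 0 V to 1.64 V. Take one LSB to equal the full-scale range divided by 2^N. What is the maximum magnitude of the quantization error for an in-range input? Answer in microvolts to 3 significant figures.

12.5 µV

V_FS = 1.64 V.
Step size = 1.64/65536 V = 25.024 µV.
Worst-case error for round-to-nearest is half an LSB: 12.5 µV.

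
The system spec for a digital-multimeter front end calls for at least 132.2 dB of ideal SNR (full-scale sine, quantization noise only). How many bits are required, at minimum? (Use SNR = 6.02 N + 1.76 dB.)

22 bits

Solving 6.02 N ≥ 132.2 − 1.76: N ≥ 21.668. Round up → N = 22.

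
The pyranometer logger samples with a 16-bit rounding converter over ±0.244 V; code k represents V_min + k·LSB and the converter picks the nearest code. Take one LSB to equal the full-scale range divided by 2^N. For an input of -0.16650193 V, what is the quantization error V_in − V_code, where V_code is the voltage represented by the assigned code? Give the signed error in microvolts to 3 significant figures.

−2.91 µV

Full-scale range = 0.244 V − (-0.244 V) = 0.488 V. LSB = 0.488 V / 2^16 ≈ 7.446 µV.
(V_in − V_min)/LSB = (-0.16650193 − (-0.244)) × 65536/0.488 = 10407.6097 → nearest code k = 10408.
V_code = V_min + k × range/2^16 = -0.244 + 10408 × 0.488/65536 = -0.16649902344 V.
Error = V_in − V_code = -0.16650193 − (-0.16649902344) = −2.91 µV.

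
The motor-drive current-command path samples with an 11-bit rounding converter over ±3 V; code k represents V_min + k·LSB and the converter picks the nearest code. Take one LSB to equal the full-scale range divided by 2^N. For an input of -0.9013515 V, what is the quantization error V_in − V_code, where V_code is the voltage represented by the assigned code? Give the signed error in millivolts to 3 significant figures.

Full-scale range = 3 V − (-3 V) = 6 V. LSB = 6 V / 2^11 ≈ 2.930 mV.
Position in LSBs: (-0.9013515 − (-3)) × 2048/6 = 716.3387; rounding gives k = 716.
Reconstructed level: -3 + 716 × 6/2048 V = -0.9023437500 V.
e = -0.9013515 − (-0.9023437500) = +0.992 mV.

+0.992 mV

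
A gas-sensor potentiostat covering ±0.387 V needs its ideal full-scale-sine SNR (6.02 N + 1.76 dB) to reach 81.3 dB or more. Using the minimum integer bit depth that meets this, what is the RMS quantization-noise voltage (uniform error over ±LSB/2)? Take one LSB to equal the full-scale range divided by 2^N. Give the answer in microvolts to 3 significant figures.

13.6 µV

The full-scale span is 0.387 − (-0.387) = 0.774 V.
Required N = ⌈(81.3 − 1.76)/6.02⌉ = ⌈13.213⌉ = 14.
LSB = 0.774 V ÷ 2^14 = 0.774/16384 V = 47.241 µV.
σ_q = LSB/√12 = 47.241 µV/3.4641 = 13.6 µV.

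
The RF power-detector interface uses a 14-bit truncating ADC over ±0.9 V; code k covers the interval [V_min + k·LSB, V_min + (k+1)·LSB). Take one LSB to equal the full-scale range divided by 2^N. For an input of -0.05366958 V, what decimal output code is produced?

7703

Span: 0.9 V − (-0.9 V) = 1.8 V. LSB = 1.8 V / 2^14 ≈ 109.9 µV.
(V_in − V_min) × 2^14/range = (-0.05366958 − (-0.9)) × 16384/1.8 = 7703.488.
Floor → code = 7703.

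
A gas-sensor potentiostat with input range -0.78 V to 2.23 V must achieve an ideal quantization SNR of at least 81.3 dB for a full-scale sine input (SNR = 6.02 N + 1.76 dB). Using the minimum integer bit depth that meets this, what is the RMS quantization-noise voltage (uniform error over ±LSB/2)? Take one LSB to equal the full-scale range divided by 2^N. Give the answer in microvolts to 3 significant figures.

53.0 µV

Full-scale range = 2.23 V − (-0.78 V) = 3.01 V.
N ≥ (81.3 − 1.76)/6.02 = 13.213 → N_min = 14.
Step size = 3.01/16384 V = 183.72 µV.
σ_q = LSB/√12 = 183.72 µV/3.4641 = 53.0 µV.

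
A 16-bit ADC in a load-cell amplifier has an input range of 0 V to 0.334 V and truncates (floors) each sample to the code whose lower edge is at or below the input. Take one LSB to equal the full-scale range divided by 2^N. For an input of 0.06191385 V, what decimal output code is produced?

12148

V_FS = 0.334 V. LSB = 0.334 V / 2^16 ≈ 5.096 µV.
(V_in − V_min) × 2^16/range = (0.06191385 − (0)) × 65536/0.334 = 12148.461.
Floor → code = 12148.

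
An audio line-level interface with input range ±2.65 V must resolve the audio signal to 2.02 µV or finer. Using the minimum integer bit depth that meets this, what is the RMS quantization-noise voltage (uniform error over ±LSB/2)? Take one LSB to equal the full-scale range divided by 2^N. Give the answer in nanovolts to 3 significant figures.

365 nV

The full-scale span is 2.65 − (-2.65) = 5.3 V.
5.3 V / 2.02 µV = 2.624e6. Since 2^21 = 2097152 and 2^22 = 4194304, N = 22.
Step size = 5.3/4194304 V = 1.2636 µV.
σ_q = LSB/√12 = 1.2636 µV/3.4641 = 365 nV.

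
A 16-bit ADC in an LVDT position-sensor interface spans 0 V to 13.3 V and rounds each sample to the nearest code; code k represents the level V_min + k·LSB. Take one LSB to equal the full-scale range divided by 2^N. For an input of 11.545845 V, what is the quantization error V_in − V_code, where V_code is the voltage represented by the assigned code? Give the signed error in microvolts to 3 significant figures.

V_FS = 13.3 V. LSB = 13.3 V / 2^16 ≈ 202.9 µV.
Position in LSBs: (11.545845 − (0)) × 65536/13.3 = 56892.3683; rounding gives k = 56892.
V_code = V_min + k × range/2^16 = 0 + 56892 × 13.3/65536 = 11.545770264 V.
Error = V_in − V_code = 11.545845 − (11.545770264) = +74.7 µV.

+74.7 µV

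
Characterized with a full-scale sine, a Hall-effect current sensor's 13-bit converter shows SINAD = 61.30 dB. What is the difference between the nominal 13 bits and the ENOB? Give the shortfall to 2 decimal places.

N_eff = (61.30 − 1.76)/6.02 = 9.8904 bits.
Lost resolution: 13 − 9.8904 = 3.1096 bits.

3.11 bits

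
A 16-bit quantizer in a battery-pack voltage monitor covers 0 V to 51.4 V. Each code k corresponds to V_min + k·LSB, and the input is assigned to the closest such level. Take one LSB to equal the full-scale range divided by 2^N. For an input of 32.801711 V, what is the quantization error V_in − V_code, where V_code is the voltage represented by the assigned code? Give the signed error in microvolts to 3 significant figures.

−141 µV

Full-scale range = 51.4 V. LSB = 51.4 V / 2^16 ≈ 0.7843 mV.
Position in LSBs: (32.801711 − (0)) × 65536/51.4 = 41822.8197; rounding gives k = 41823.
V_code = V_min + k × range/2^16 = 0 + 41823 × 51.4/65536 = 32.801852417 V.
V_in − V_code = 32.801711 − (32.801852417) = −141 µV.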